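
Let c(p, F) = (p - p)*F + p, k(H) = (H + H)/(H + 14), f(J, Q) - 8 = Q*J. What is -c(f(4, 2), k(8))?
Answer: -16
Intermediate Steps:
f(J, Q) = 8 + J*Q (f(J, Q) = 8 + Q*J = 8 + J*Q)
k(H) = 2*H/(14 + H) (k(H) = (2*H)/(14 + H) = 2*H/(14 + H))
c(p, F) = p (c(p, F) = 0*F + p = 0 + p = p)
-c(f(4, 2), k(8)) = -(8 + 4*2) = -(8 + 8) = -1*16 = -16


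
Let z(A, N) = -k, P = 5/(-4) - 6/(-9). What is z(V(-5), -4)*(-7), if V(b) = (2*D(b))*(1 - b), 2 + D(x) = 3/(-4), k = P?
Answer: -49/12 ≈ -4.0833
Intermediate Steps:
P = -7/12 (P = 5*(-¼) - 6*(-⅑) = -5/4 + ⅔ = -7/12 ≈ -0.58333)
k = -7/12 ≈ -0.58333
D(x) = -11/4 (D(x) = -2 + 3/(-4) = -2 + 3*(-¼) = -2 - ¾ = -11/4)
V(b) = -11/2 + 11*b/2 (V(b) = (2*(-11/4))*(1 - b) = -11*(1 - b)/2 = -11/2 + 11*b/2)
z(A, N) = 7/12 (z(A, N) = -1*(-7/12) = 7/12)
z(V(-5), -4)*(-7) = (7/12)*(-7) = -49/12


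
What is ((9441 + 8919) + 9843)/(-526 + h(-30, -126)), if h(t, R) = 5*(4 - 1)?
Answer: -4029/73 ≈ -55.192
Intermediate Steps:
h(t, R) = 15 (h(t, R) = 5*3 = 15)
((9441 + 8919) + 9843)/(-526 + h(-30, -126)) = ((9441 + 8919) + 9843)/(-526 + 15) = (18360 + 9843)/(-511) = 28203*(-1/511) = -4029/73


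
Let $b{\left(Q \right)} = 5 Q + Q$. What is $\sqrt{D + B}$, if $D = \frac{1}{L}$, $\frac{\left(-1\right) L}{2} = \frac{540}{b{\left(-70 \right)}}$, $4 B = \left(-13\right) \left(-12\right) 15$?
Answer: $\frac{\sqrt{21074}}{6} \approx 24.195$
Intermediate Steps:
$b{\left(Q \right)} = 6 Q$
$B = 585$ ($B = \frac{\left(-13\right) \left(-12\right) 15}{4} = \frac{156 \cdot 15}{4} = \frac{1}{4} \cdot 2340 = 585$)
$L = \frac{18}{7}$ ($L = - 2 \frac{540}{6 \left(-70\right)} = - 2 \frac{540}{-420} = - 2 \cdot 540 \left(- \frac{1}{420}\right) = \left(-2\right) \left(- \frac{9}{7}\right) = \frac{18}{7} \approx 2.5714$)
$D = \frac{7}{18}$ ($D = \frac{1}{\frac{18}{7}} = \frac{7}{18} \approx 0.38889$)
$\sqrt{D + B} = \sqrt{\frac{7}{18} + 585} = \sqrt{\frac{10537}{18}} = \frac{\sqrt{21074}}{6}$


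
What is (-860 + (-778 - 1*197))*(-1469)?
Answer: 2695615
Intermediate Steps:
(-860 + (-778 - 1*197))*(-1469) = (-860 + (-778 - 197))*(-1469) = (-860 - 975)*(-1469) = -1835*(-1469) = 2695615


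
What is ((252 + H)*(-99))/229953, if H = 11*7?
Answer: -10857/76651 ≈ -0.14164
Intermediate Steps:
H = 77
((252 + H)*(-99))/229953 = ((252 + 77)*(-99))/229953 = (329*(-99))*(1/229953) = -32571*1/229953 = -10857/76651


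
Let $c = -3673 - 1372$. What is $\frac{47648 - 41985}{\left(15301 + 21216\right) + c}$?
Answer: $\frac{809}{4496} \approx 0.17994$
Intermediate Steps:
$c = -5045$ ($c = -3673 - 1372 = -5045$)
$\frac{47648 - 41985}{\left(15301 + 21216\right) + c} = \frac{47648 - 41985}{\left(15301 + 21216\right) - 5045} = \frac{5663}{36517 - 5045} = \frac{5663}{31472} = 5663 \cdot \frac{1}{31472} = \frac{809}{4496}$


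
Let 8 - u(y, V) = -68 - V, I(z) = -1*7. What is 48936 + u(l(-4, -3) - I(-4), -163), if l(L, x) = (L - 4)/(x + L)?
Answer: 48849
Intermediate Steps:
l(L, x) = (-4 + L)/(L + x)
I(z) = -7
u(y, V) = 76 + V (u(y, V) = 8 - (-68 - V) = 8 + (68 + V) = 76 + V)
48936 + u(l(-4, -3) - I(-4), -163) = 48936 + (76 - 163) = 48936 - 87 = 48849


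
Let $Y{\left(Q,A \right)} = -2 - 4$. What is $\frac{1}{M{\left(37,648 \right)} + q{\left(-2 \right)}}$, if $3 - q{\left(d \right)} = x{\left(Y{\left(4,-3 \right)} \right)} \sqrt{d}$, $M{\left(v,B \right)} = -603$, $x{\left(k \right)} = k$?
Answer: $- \frac{25}{15003} - \frac{i \sqrt{2}}{60012} \approx -0.0016663 - 2.3566 \cdot 10^{-5} i$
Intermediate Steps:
$Y{\left(Q,A \right)} = -6$
$q{\left(d \right)} = 3 + 6 \sqrt{d}$ ($q{\left(d \right)} = 3 - - 6 \sqrt{d} = 3 + 6 \sqrt{d}$)
$\frac{1}{M{\left(37,648 \right)} + q{\left(-2 \right)}} = \frac{1}{-603 + \left(3 + 6 \sqrt{-2}\right)} = \frac{1}{-603 + \left(3 + 6 i \sqrt{2}\right)} = \frac{1}{-600 + 6 i \sqrt{2}}$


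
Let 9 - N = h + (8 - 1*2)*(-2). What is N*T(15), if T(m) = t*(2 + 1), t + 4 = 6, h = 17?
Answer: 24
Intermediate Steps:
t = 2 (t = -4 + 6 = 2)
T(m) = 6 (T(m) = 2*(2 + 1) = 2*3 = 6)
N = 4 (N = 9 - (17 + (8 - 1*2)*(-2)) = 9 - (17 + (8 - 2)*(-2)) = 9 - (17 + 6*(-2)) = 9 - (17 - 12) = 9 - 1*5 = 9 - 5 = 4)
N*T(15) = 4*6 = 24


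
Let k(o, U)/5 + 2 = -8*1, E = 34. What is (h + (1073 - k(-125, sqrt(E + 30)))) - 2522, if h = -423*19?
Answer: -9436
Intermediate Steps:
k(o, U) = -50 (k(o, U) = -10 + 5*(-8*1) = -10 + 5*(-8) = -10 - 40 = -50)
h = -8037
(h + (1073 - k(-125, sqrt(E + 30)))) - 2522 = (-8037 + (1073 - 1*(-50))) - 2522 = (-8037 + (1073 + 50)) - 2522 = (-8037 + 1123) - 2522 = -6914 - 2522 = -9436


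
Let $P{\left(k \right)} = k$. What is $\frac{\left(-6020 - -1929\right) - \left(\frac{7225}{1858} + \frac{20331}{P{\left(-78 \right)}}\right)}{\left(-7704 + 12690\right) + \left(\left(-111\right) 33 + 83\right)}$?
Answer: $- \frac{46306053}{16980262} \approx -2.7271$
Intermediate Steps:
$\frac{\left(-6020 - -1929\right) - \left(\frac{7225}{1858} + \frac{20331}{P{\left(-78 \right)}}\right)}{\left(-7704 + 12690\right) + \left(\left(-111\right) 33 + 83\right)} = \frac{\left(-6020 - -1929\right) - \left(- \frac{6777}{26} + \frac{7225}{1858}\right)}{\left(-7704 + 12690\right) + \left(\left(-111\right) 33 + 83\right)} = \frac{\left(-6020 + 1929\right) - - \frac{3100954}{12077}}{4986 + \left(-3663 + 83\right)} = \frac{-4091 + \left(- \frac{7225}{1858} + \frac{6777}{26}\right)}{4986 - 3580} = \frac{-4091 + \frac{3100954}{12077}}{1406} = \left(- \frac{46306053}{12077}\right) \frac{1}{1406} = - \frac{46306053}{16980262}$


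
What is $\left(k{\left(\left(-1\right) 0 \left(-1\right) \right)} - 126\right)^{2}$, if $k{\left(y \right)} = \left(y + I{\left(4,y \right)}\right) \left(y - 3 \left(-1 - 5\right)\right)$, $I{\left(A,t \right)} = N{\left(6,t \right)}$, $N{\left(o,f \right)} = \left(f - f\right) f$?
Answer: $15876$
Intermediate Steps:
$N{\left(o,f \right)} = 0$ ($N{\left(o,f \right)} = 0 f = 0$)
$I{\left(A,t \right)} = 0$
$k{\left(y \right)} = y \left(18 + y\right)$ ($k{\left(y \right)} = \left(y + 0\right) \left(y - 3 \left(-1 - 5\right)\right) = y \left(y - -18\right) = y \left(y + 18\right) = y \left(18 + y\right)$)
$\left(k{\left(\left(-1\right) 0 \left(-1\right) \right)} - 126\right)^{2} = \left(\left(-1\right) 0 \left(-1\right) \left(18 + \left(-1\right) 0 \left(-1\right)\right) - 126\right)^{2} = \left(0 \left(-1\right) \left(18 + 0 \left(-1\right)\right) - 126\right)^{2} = \left(0 \left(18 + 0\right) - 126\right)^{2} = \left(0 \cdot 18 - 126\right)^{2} = \left(0 - 126\right)^{2} = \left(-126\right)^{2} = 15876$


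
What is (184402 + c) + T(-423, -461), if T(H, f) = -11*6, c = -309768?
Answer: -125432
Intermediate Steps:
T(H, f) = -66
(184402 + c) + T(-423, -461) = (184402 - 309768) - 66 = -125366 - 66 = -125432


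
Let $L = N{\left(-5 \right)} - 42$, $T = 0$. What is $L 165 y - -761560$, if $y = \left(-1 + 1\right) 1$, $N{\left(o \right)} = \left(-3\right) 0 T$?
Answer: $761560$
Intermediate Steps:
$N{\left(o \right)} = 0$ ($N{\left(o \right)} = \left(-3\right) 0 \cdot 0 = 0 \cdot 0 = 0$)
$y = 0$ ($y = 0 \cdot 1 = 0$)
$L = -42$ ($L = 0 - 42 = -42$)
$L 165 y - -761560 = \left(-42\right) 165 \cdot 0 - -761560 = \left(-6930\right) 0 + 761560 = 0 + 761560 = 761560$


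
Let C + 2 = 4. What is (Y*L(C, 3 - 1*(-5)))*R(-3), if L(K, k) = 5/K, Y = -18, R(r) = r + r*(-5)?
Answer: -540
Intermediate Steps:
R(r) = -4*r (R(r) = r - 5*r = -4*r)
C = 2 (C = -2 + 4 = 2)
(Y*L(C, 3 - 1*(-5)))*R(-3) = (-90/2)*(-4*(-3)) = -90/2*12 = -18*5/2*12 = -45*12 = -540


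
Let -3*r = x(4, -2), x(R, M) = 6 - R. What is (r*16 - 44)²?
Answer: 26896/9 ≈ 2988.4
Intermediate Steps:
r = -⅔ (r = -(6 - 1*4)/3 = -(6 - 4)/3 = -⅓*2 = -⅔ ≈ -0.66667)
(r*16 - 44)² = (-⅔*16 - 44)² = (-32/3 - 44)² = (-164/3)² = 26896/9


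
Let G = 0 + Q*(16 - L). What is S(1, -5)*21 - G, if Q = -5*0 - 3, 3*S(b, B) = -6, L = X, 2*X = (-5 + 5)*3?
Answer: 6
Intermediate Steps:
X = 0 (X = ((-5 + 5)*3)/2 = (0*3)/2 = (1/2)*0 = 0)
L = 0
S(b, B) = -2 (S(b, B) = (1/3)*(-6) = -2)
Q = -3 (Q = 0 - 3 = -3)
G = -48 (G = 0 - 3*(16 - 1*0) = 0 - 3*(16 + 0) = 0 - 3*16 = 0 - 48 = -48)
S(1, -5)*21 - G = -2*21 - 1*(-48) = -42 + 48 = 6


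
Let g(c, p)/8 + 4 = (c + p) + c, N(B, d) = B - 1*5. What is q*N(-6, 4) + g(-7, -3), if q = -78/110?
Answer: -801/5 ≈ -160.20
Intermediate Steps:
N(B, d) = -5 + B (N(B, d) = B - 5 = -5 + B)
q = -39/55 (q = -78*1/110 = -39/55 ≈ -0.70909)
g(c, p) = -32 + 8*p + 16*c (g(c, p) = -32 + 8*((c + p) + c) = -32 + 8*(p + 2*c) = -32 + (8*p + 16*c) = -32 + 8*p + 16*c)
q*N(-6, 4) + g(-7, -3) = -39*(-5 - 6)/55 + (-32 + 8*(-3) + 16*(-7)) = -39/55*(-11) + (-32 - 24 - 112) = 39/5 - 168 = -801/5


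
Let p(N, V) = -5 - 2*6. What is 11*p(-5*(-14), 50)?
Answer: -187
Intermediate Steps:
p(N, V) = -17 (p(N, V) = -5 - 12 = -17)
11*p(-5*(-14), 50) = 11*(-17) = -187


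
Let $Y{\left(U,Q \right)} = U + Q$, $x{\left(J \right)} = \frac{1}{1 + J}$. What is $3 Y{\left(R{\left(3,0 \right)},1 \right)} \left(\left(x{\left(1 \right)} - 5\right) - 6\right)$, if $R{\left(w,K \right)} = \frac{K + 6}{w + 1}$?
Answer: $- \frac{315}{4} \approx -78.75$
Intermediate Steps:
$R{\left(w,K \right)} = \frac{6 + K}{1 + w}$
$Y{\left(U,Q \right)} = Q + U$
$3 Y{\left(R{\left(3,0 \right)},1 \right)} \left(\left(x{\left(1 \right)} - 5\right) - 6\right) = 3 \left(1 + \frac{6 + 0}{1 + 3}\right) \left(\left(\frac{1}{1 + 1} - 5\right) - 6\right) = 3 \left(1 + \frac{1}{4} \cdot 6\right) \left(\left(\frac{1}{2} - 5\right) - 6\right) = 3 \left(1 + \frac{3}{2}\right) \left(- \frac{9}{2} - 6\right) = 3 \cdot \frac{5}{2} \left(- \frac{21}{2}\right) = \frac{15}{2} \left(- \frac{21}{2}\right) = - \frac{315}{4}$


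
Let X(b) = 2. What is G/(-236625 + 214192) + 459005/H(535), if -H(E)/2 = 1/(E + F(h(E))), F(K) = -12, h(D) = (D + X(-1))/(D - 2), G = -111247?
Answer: -5385257120801/44866 ≈ -1.2003e+8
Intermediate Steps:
h(D) = (2 + D)/(-2 + D) (h(D) = (D + 2)/(D - 2) = (2 + D)/(-2 + D))
H(E) = -2/(-12 + E) (H(E) = -2/(E - 12) = -2/(-12 + E))
G/(-236625 + 214192) + 459005/H(535) = -111247/(-236625 + 214192) + 459005/((-2/(-12 + 535))) = -111247/(-22433) + 459005/((-2/523)) = -111247*(-1/22433) + 459005/((-2*1/523)) = 111247/22433 + 459005/(-2/523) = 111247/22433 + 459005*(-523/2) = 111247/22433 - 240059615/2 = -5385257120801/44866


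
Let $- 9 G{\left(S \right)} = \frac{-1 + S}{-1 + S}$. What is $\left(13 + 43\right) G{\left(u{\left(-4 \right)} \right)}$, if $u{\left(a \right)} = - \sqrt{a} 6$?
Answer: $- \frac{56}{9} \approx -6.2222$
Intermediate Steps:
$u{\left(a \right)} = - 6 \sqrt{a}$
$G{\left(S \right)} = - \frac{1}{9}$ ($G{\left(S \right)} = - \frac{\left(-1 + S\right) \frac{1}{-1 + S}}{9} = \left(- \frac{1}{9}\right) 1 = - \frac{1}{9}$)
$\left(13 + 43\right) G{\left(u{\left(-4 \right)} \right)} = \left(13 + 43\right) \left(- \frac{1}{9}\right) = 56 \left(- \frac{1}{9}\right) = - \frac{56}{9}$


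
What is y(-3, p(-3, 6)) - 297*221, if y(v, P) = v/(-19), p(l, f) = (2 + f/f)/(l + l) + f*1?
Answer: -1247100/19 ≈ -65637.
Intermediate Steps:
p(l, f) = f + 3/(2*l) (p(l, f) = (2 + 1)/((2*l)) + f = 3*(1/(2*l)) + f = 3/(2*l) + f = f + 3/(2*l))
y(v, P) = -v/19 (y(v, P) = v*(-1/19) = -v/19)
y(-3, p(-3, 6)) - 297*221 = -1/19*(-3) - 297*221 = 3/19 - 65637 = -1247100/19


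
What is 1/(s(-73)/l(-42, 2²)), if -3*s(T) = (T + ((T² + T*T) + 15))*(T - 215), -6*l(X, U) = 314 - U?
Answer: -31/610560 ≈ -5.0773e-5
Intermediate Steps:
l(X, U) = -157/3 + U/6 (l(X, U) = -(314 - U)/6 = -157/3 + U/6)
s(T) = -(-215 + T)*(15 + T + 2*T²)/3 (s(T) = -(T + ((T² + T*T) + 15))*(T - 215)/3 = -(T + ((T² + T²) + 15))*(-215 + T)/3 = -(T + (2*T² + 15))*(-215 + T)/3 = -(T + (15 + 2*T²))*(-215 + T)/3 = -(15 + T + 2*T²)*(-215 + T)/3 = -(-215 + T)*(15 + T + 2*T²)/3)
1/(s(-73)/l(-42, 2²)) = 1/((1075 + 143*(-73)² - ⅔*(-73)³ + (200/3)*(-73))/(-157/3 + (⅙)*2²)) = 1/((1075 + 143*5329 - ⅔*(-389017) - 14600/3)/(-157/3 + (⅙)*4)) = 1/((1075 + 762047 + 778034/3 - 14600/3)/(-157/3 + ⅔)) = 1/(1017600/(-155/3)) = 1/(1017600*(-3/155)) = 1/(-610560/31) = -31/610560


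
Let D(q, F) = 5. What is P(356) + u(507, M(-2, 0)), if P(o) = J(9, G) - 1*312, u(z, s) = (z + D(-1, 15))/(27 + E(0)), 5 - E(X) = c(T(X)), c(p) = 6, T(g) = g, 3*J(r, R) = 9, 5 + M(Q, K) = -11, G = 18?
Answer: -3761/13 ≈ -289.31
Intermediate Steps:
M(Q, K) = -16 (M(Q, K) = -5 - 11 = -16)
J(r, R) = 3 (J(r, R) = (⅓)*9 = 3)
E(X) = -1 (E(X) = 5 - 1*6 = 5 - 6 = -1)
u(z, s) = 5/26 + z/26 (u(z, s) = (z + 5)/(27 - 1) = (5 + z)/26 = (5 + z)*(1/26) = 5/26 + z/26)
P(o) = -309 (P(o) = 3 - 1*312 = 3 - 312 = -309)
P(356) + u(507, M(-2, 0)) = -309 + (5/26 + (1/26)*507) = -309 + (5/26 + 39/2) = -309 + 256/13 = -3761/13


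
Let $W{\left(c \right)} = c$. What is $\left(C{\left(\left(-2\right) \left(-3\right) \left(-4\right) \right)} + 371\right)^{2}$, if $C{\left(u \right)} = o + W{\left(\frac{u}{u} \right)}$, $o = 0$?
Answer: $138384$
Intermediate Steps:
$C{\left(u \right)} = 1$ ($C{\left(u \right)} = 0 + \frac{u}{u} = 0 + 1 = 1$)
$\left(C{\left(\left(-2\right) \left(-3\right) \left(-4\right) \right)} + 371\right)^{2} = \left(1 + 371\right)^{2} = 372^{2} = 138384$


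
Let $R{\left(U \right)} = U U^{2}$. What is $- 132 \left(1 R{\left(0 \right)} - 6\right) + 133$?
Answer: $925$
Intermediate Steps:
$R{\left(U \right)} = U^{3}$
$- 132 \left(1 R{\left(0 \right)} - 6\right) + 133 = - 132 \left(1 \cdot 0^{3} - 6\right) + 133 = - 132 \left(1 \cdot 0 - 6\right) + 133 = - 132 \left(0 - 6\right) + 133 = \left(-132\right) \left(-6\right) + 133 = 792 + 133 = 925$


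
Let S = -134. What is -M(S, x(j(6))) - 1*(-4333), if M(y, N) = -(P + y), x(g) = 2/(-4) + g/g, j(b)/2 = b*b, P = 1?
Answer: 4200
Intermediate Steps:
j(b) = 2*b**2 (j(b) = 2*(b*b) = 2*b**2)
x(g) = 1/2 (x(g) = 2*(-1/4) + 1 = -1/2 + 1 = 1/2)
M(y, N) = -1 - y (M(y, N) = -(1 + y) = -1 - y)
-M(S, x(j(6))) - 1*(-4333) = -(-1 - 1*(-134)) - 1*(-4333) = -(-1 + 134) + 4333 = -1*133 + 4333 = -133 + 4333 = 4200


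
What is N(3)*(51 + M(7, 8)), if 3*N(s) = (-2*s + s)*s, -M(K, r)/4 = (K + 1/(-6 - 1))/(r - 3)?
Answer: -4779/35 ≈ -136.54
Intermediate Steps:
M(K, r) = -4*(-⅐ + K)/(-3 + r) (M(K, r) = -4*(K + 1/(-6 - 1))/(r - 3) = -4*(K + 1/(-7))/(-3 + r) = -4*(K - ⅐)/(-3 + r) = -4*(-⅐ + K)/(-3 + r))
N(s) = -s²/3 (N(s) = ((-2*s + s)*s)/3 = ((-s)*s)/3 = (-s²)/3 = -s²/3)
N(3)*(51 + M(7, 8)) = (-⅓*3²)*(51 + 4*(1 - 7*7)/(7*(-3 + 8))) = (-⅓*9)*(51 + (4/7)*(1 - 49)/5) = -3*(51 + (4/7)*(⅕)*(-48)) = -3*(51 - 192/35) = -3*1593/35 = -4779/35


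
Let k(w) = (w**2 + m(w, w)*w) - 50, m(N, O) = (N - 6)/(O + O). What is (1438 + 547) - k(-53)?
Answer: -1489/2 ≈ -744.50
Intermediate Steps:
m(N, O) = (-6 + N)/(2*O) (m(N, O) = (-6 + N)/((2*O)) = (-6 + N)*(1/(2*O)) = (-6 + N)/(2*O))
k(w) = -53 + w**2 + w/2 (k(w) = (w**2 + ((-6 + w)/(2*w))*w) - 50 = (w**2 + (-3 + w/2)) - 50 = (-3 + w**2 + w/2) - 50 = -53 + w**2 + w/2)
(1438 + 547) - k(-53) = (1438 + 547) - (-53 + (-53)**2 + (1/2)*(-53)) = 1985 - (-53 + 2809 - 53/2) = 1985 - 1*5459/2 = 1985 - 5459/2 = -1489/2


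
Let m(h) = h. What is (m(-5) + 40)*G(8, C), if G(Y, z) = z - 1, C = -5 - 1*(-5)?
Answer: -35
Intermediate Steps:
C = 0 (C = -5 + 5 = 0)
G(Y, z) = -1 + z
(m(-5) + 40)*G(8, C) = (-5 + 40)*(-1 + 0) = 35*(-1) = -35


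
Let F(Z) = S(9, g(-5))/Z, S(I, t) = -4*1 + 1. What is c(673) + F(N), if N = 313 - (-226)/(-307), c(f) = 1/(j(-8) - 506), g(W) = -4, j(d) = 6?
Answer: -37091/3195500 ≈ -0.011607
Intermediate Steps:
c(f) = -1/500 (c(f) = 1/(6 - 506) = 1/(-500) = -1/500)
N = 95865/307 (N = 313 - (-226)*(-1)/307 = 313 - 1*226/307 = 313 - 226/307 = 95865/307 ≈ 312.26)
S(I, t) = -3 (S(I, t) = -4 + 1 = -3)
F(Z) = -3/Z
c(673) + F(N) = -1/500 - 3/95865/307 = -1/500 - 3*307/95865 = -1/500 - 307/31955 = -37091/3195500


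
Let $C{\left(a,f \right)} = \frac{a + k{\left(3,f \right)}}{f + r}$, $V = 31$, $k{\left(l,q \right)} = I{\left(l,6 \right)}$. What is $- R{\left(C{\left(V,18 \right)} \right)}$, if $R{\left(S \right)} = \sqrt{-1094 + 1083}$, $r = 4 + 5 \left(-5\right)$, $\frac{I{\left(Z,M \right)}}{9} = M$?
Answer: $- i \sqrt{11} \approx - 3.3166 i$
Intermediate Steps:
$I{\left(Z,M \right)} = 9 M$
$k{\left(l,q \right)} = 54$ ($k{\left(l,q \right)} = 9 \cdot 6 = 54$)
$r = -21$ ($r = 4 - 25 = -21$)
$C{\left(a,f \right)} = \frac{54 + a}{-21 + f}$ ($C{\left(a,f \right)} = \frac{a + 54}{f - 21} = \frac{54 + a}{-21 + f}$)
$R{\left(S \right)} = i \sqrt{11}$ ($R{\left(S \right)} = \sqrt{-11} = i \sqrt{11}$)
$- R{\left(C{\left(V,18 \right)} \right)} = - i \sqrt{11}$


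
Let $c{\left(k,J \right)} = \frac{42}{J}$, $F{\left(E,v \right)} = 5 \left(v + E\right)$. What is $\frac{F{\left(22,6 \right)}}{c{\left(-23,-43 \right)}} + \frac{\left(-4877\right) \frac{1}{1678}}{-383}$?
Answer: $- \frac{276335189}{1928022} \approx -143.33$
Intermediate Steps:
$F{\left(E,v \right)} = 5 E + 5 v$ ($F{\left(E,v \right)} = 5 \left(E + v\right) = 5 E + 5 v$)
$\frac{F{\left(22,6 \right)}}{c{\left(-23,-43 \right)}} + \frac{\left(-4877\right) \frac{1}{1678}}{-383} = \frac{5 \cdot 22 + 5 \cdot 6}{42 \frac{1}{-43}} + \frac{\left(-4877\right) \frac{1}{1678}}{-383} = \frac{110 + 30}{42 \left(- \frac{1}{43}\right)} + \left(-4877\right) \frac{1}{1678} \left(- \frac{1}{383}\right) = \frac{140}{- \frac{42}{43}} - - \frac{4877}{642674} = 140 \left(- \frac{43}{42}\right) + \frac{4877}{642674} = - \frac{430}{3} + \frac{4877}{642674} = - \frac{276335189}{1928022}$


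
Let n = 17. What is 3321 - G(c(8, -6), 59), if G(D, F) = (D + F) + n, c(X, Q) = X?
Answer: 3237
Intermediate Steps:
G(D, F) = 17 + D + F (G(D, F) = (D + F) + 17 = 17 + D + F)
3321 - G(c(8, -6), 59) = 3321 - (17 + 8 + 59) = 3321 - 1*84 = 3321 - 84 = 3237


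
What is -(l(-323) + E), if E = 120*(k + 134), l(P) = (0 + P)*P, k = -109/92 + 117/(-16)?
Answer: -5491909/46 ≈ -1.1939e+5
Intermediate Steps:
k = -3127/368 (k = -109*1/92 + 117*(-1/16) = -109/92 - 117/16 = -3127/368 ≈ -8.4973)
l(P) = P² (l(P) = P*P = P²)
E = 692775/46 (E = 120*(-3127/368 + 134) = 120*(46185/368) = 692775/46 ≈ 15060.)
-(l(-323) + E) = -((-323)² + 692775/46) = -(104329 + 692775/46) = -1*5491909/46 = -5491909/46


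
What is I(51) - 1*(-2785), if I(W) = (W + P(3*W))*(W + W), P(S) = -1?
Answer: 7885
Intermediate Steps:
I(W) = 2*W*(-1 + W) (I(W) = (W - 1)*(W + W) = (-1 + W)*(2*W) = 2*W*(-1 + W))
I(51) - 1*(-2785) = 2*51*(-1 + 51) - 1*(-2785) = 2*51*50 + 2785 = 5100 + 2785 = 7885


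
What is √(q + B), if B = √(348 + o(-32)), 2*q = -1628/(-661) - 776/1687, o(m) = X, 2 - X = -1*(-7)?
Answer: √(1245295742250 + 8704245350143*√7)/1115107 ≈ 4.4183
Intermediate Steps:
X = -5 (X = 2 - (-1)*(-7) = 2 - 1*7 = 2 - 7 = -5)
o(m) = -5
q = 1116750/1115107 (q = (-1628/(-661) - 776/1687)/2 = (-1628*(-1/661) - 776*1/1687)/2 = (1628/661 - 776/1687)/2 = (½)*(2233500/1115107) = 1116750/1115107 ≈ 1.0015)
B = 7*√7 (B = √(348 - 5) = √343 = 7*√7 ≈ 18.520)
√(q + B) = √(1116750/1115107 + 7*√7)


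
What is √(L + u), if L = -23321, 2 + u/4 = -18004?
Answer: I*√95345 ≈ 308.78*I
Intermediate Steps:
u = -72024 (u = -8 + 4*(-18004) = -8 - 72016 = -72024)
√(L + u) = √(-23321 - 72024) = √(-95345) = I*√95345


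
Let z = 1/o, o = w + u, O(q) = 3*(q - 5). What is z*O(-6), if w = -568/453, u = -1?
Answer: 14949/1021 ≈ 14.642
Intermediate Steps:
O(q) = -15 + 3*q (O(q) = 3*(-5 + q) = -15 + 3*q)
w = -568/453 (w = -568*1/453 = -568/453 ≈ -1.2539)
o = -1021/453 (o = -568/453 - 1 = -1021/453 ≈ -2.2539)
z = -453/1021 (z = 1/(-1021/453) = -453/1021 ≈ -0.44368)
z*O(-6) = -453*(-15 + 3*(-6))/1021 = -453*(-15 - 18)/1021 = -453/1021*(-33) = 14949/1021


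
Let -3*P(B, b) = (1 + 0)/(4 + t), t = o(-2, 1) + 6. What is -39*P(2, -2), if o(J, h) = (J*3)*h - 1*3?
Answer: 13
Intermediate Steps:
o(J, h) = -3 + 3*J*h (o(J, h) = (3*J)*h - 3 = 3*J*h - 3 = -3 + 3*J*h)
t = -3 (t = (-3 + 3*(-2)*1) + 6 = (-3 - 6) + 6 = -9 + 6 = -3)
P(B, b) = -⅓ (P(B, b) = -(1 + 0)/(3*(4 - 3)) = -1/(3*1) = -1/3 = -⅓*1 = -⅓)
-39*P(2, -2) = -39*(-⅓) = 13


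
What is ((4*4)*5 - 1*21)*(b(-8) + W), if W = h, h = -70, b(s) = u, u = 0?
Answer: -4130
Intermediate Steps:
b(s) = 0
W = -70
((4*4)*5 - 1*21)*(b(-8) + W) = ((4*4)*5 - 1*21)*(0 - 70) = (16*5 - 21)*(-70) = (80 - 21)*(-70) = 59*(-70) = -4130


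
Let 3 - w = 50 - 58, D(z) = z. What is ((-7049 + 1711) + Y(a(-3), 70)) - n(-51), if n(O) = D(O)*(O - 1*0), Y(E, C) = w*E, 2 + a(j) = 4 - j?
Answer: -7884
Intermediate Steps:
a(j) = 2 - j (a(j) = -2 + (4 - j) = 2 - j)
w = 11 (w = 3 - (50 - 58) = 3 - 1*(-8) = 3 + 8 = 11)
Y(E, C) = 11*E
n(O) = O² (n(O) = O*(O - 1*0) = O*(O + 0) = O*O = O²)
((-7049 + 1711) + Y(a(-3), 70)) - n(-51) = ((-7049 + 1711) + 11*(2 - 1*(-3))) - 1*(-51)² = (-5338 + 11*(2 + 3)) - 1*2601 = (-5338 + 11*5) - 2601 = (-5338 + 55) - 2601 = -5283 - 2601 = -7884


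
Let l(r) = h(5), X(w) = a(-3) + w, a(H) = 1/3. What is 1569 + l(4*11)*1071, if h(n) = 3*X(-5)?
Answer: -13425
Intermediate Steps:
a(H) = ⅓
X(w) = ⅓ + w
h(n) = -14 (h(n) = 3*(⅓ - 5) = 3*(-14/3) = -14)
l(r) = -14
1569 + l(4*11)*1071 = 1569 - 14*1071 = 1569 - 14994 = -13425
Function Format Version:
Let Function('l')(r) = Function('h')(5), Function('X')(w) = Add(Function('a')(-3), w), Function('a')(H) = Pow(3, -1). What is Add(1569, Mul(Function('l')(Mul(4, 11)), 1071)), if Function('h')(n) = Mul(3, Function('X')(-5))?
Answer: -13425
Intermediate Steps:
Function('a')(H) = Rational(1, 3)
Function('X')(w) = Add(Rational(1, 3), w)
Function('h')(n) = -14 (Function('h')(n) = Mul(3, Add(Rational(1, 3), -5)) = Mul(3, Rational(-14, 3)) = -14)
Function('l')(r) = -14
Add(1569, Mul(Function('l')(Mul(4, 11)), 1071)) = Add(1569, Mul(-14, 1071)) = Add(1569, -14994) = -13425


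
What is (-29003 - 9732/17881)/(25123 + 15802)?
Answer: -20744495/29271197 ≈ -0.70870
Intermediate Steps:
(-29003 - 9732/17881)/(25123 + 15802) = (-29003 - 9732*1/17881)/40925 = (-29003 - 9732/17881)*(1/40925) = -518612375/17881*1/40925 = -20744495/29271197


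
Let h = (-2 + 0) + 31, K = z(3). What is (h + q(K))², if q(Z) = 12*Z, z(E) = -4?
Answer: 361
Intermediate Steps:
K = -4
h = 29 (h = -2 + 31 = 29)
(h + q(K))² = (29 + 12*(-4))² = (29 - 48)² = (-19)² = 361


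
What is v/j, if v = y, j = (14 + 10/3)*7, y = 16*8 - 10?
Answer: 177/182 ≈ 0.97253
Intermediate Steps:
y = 118 (y = 128 - 10 = 118)
j = 364/3 (j = (14 + 10*(1/3))*7 = (14 + 10/3)*7 = (52/3)*7 = 364/3 ≈ 121.33)
v = 118
v/j = 118/(364/3) = 118*(3/364) = 177/182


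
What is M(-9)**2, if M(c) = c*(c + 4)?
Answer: 2025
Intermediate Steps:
M(c) = c*(4 + c)
M(-9)**2 = (-9*(4 - 9))**2 = (-9*(-5))**2 = 45**2 = 2025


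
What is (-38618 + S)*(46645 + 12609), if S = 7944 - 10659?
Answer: -2449145582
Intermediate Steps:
S = -2715
(-38618 + S)*(46645 + 12609) = (-38618 - 2715)*(46645 + 12609) = -41333*59254 = -2449145582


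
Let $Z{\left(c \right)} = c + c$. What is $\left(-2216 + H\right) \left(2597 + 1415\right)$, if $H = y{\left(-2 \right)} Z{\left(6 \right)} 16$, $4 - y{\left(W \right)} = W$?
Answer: $-4268768$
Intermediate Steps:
$Z{\left(c \right)} = 2 c$
$y{\left(W \right)} = 4 - W$
$H = 1152$ ($H = \left(4 - -2\right) 2 \cdot 6 \cdot 16 = \left(4 + 2\right) 12 \cdot 16 = 6 \cdot 12 \cdot 16 = 72 \cdot 16 = 1152$)
$\left(-2216 + H\right) \left(2597 + 1415\right) = \left(-2216 + 1152\right) \left(2597 + 1415\right) = \left(-1064\right) 4012 = -4268768$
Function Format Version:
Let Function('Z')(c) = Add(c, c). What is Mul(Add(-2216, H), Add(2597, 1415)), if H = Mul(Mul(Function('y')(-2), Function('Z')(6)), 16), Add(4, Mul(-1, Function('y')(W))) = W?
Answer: -4268768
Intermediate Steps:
Function('Z')(c) = Mul(2, c)
Function('y')(W) = Add(4, Mul(-1, W))
H = 1152 (H = Mul(Mul(Add(4, Mul(-1, -2)), Mul(2, 6)), 16) = Mul(Mul(Add(4, 2), 12), 16) = Mul(Mul(6, 12), 16) = Mul(72, 16) = 1152)
Mul(Add(-2216, H), Add(2597, 1415)) = Mul(Add(-2216, 1152), Add(2597, 1415)) = Mul(-1064, 4012) = -4268768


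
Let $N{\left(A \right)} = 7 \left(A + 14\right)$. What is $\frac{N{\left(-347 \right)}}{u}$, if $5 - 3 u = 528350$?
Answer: $\frac{777}{58705} \approx 0.013236$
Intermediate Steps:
$u = -176115$ ($u = \frac{5}{3} - \frac{528350}{3} = -176115$)
$N{\left(A \right)} = 98 + 7 A$ ($N{\left(A \right)} = 7 \left(14 + A\right) = 98 + 7 A$)
$\frac{N{\left(-347 \right)}}{u} = \frac{98 + 7 \left(-347\right)}{-176115} = \left(98 - 2429\right) \left(- \frac{1}{176115}\right) = \left(-2331\right) \left(- \frac{1}{176115}\right) = \frac{777}{58705}$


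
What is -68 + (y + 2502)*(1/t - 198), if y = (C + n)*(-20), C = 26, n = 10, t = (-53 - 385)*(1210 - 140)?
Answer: -27565331737/78110 ≈ -3.5290e+5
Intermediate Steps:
t = -468660 (t = -438*1070 = -468660)
y = -720 (y = (26 + 10)*(-20) = 36*(-20) = -720)
-68 + (y + 2502)*(1/t - 198) = -68 + (-720 + 2502)*(1/(-468660) - 198) = -68 + 1782*(-1/468660 - 198) = -68 + 1782*(-92794681/468660) = -68 - 27560020257/78110 = -27565331737/78110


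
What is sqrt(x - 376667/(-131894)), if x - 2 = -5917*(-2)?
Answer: sqrt(205949058482594)/131894 ≈ 108.81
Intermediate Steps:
x = 11836 (x = 2 - 5917*(-2) = 2 + 11834 = 11836)
sqrt(x - 376667/(-131894)) = sqrt(11836 - 376667/(-131894)) = sqrt(11836 - 376667*(-1/131894)) = sqrt(11836 + 376667/131894) = sqrt(1561474051/131894) = sqrt(205949058482594)/131894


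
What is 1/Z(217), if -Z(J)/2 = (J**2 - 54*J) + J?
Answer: -1/71176 ≈ -1.4050e-5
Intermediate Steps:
Z(J) = -2*J**2 + 106*J (Z(J) = -2*((J**2 - 54*J) + J) = -2*(J**2 - 53*J) = -2*J**2 + 106*J)
1/Z(217) = 1/(2*217*(53 - 1*217)) = 1/(2*217*(53 - 217)) = 1/(2*217*(-164)) = 1/(-71176) = -1/71176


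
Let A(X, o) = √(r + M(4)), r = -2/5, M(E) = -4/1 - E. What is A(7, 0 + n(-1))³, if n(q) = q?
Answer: -42*I*√210/25 ≈ -24.346*I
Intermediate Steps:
M(E) = -4 - E (M(E) = -4*1 - E = -4 - E)
r = -⅖ (r = -2*⅕ = -⅖ ≈ -0.40000)
A(X, o) = I*√210/5 (A(X, o) = √(-⅖ + (-4 - 1*4)) = √(-⅖ + (-4 - 4)) = √(-⅖ - 8) = √(-42/5) = I*√210/5)
A(7, 0 + n(-1))³ = (I*√210/5)³ = -42*I*√210/25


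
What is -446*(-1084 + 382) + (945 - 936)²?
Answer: 313173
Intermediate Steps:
-446*(-1084 + 382) + (945 - 936)² = -446*(-702) + 9² = 313092 + 81 = 313173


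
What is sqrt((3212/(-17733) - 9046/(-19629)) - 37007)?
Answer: I*sqrt(55354936484267285613)/38675673 ≈ 192.37*I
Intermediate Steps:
sqrt((3212/(-17733) - 9046/(-19629)) - 37007) = sqrt((3212*(-1/17733) - 9046*(-1/19629)) - 37007) = sqrt((-3212/17733 + 9046/19629) - 37007) = sqrt(32454790/116027019 - 37007) = sqrt(-4293779437343/116027019) = I*sqrt(55354936484267285613)/38675673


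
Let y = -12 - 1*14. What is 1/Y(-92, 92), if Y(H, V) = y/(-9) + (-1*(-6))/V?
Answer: 414/1223 ≈ 0.33851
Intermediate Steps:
y = -26 (y = -12 - 14 = -26)
Y(H, V) = 26/9 + 6/V (Y(H, V) = -26/(-9) + (-1*(-6))/V = -26*(-⅑) + 6/V = 26/9 + 6/V)
1/Y(-92, 92) = 1/(26/9 + 6/92) = 1/(26/9 + 6*(1/92)) = 1/(26/9 + 3/46) = 1/(1223/414) = 414/1223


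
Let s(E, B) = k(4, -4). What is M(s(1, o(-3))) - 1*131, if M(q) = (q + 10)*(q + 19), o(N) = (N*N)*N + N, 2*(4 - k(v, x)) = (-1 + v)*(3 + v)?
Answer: -349/4 ≈ -87.250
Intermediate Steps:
k(v, x) = 4 - (-1 + v)*(3 + v)/2
o(N) = N + N³ (o(N) = N²*N + N = N³ + N = N + N³)
s(E, B) = -13/2 (s(E, B) = 11/2 - 1*4 - ½*4² = 11/2 - 4 - ½*16 = 11/2 - 4 - 8 = -13/2)
M(q) = (10 + q)*(19 + q)
M(s(1, o(-3))) - 1*131 = (190 + (-13/2)² + 29*(-13/2)) - 1*131 = (190 + 169/4 - 377/2) - 131 = 175/4 - 131 = -349/4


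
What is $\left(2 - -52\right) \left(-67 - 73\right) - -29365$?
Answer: $21805$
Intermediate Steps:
$\left(2 - -52\right) \left(-67 - 73\right) - -29365 = \left(2 + 52\right) \left(-140\right) + 29365 = 54 \left(-140\right) + 29365 = -7560 + 29365 = 21805$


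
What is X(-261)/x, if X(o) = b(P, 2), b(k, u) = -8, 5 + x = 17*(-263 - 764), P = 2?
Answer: 1/2183 ≈ 0.00045808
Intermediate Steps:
x = -17464 (x = -5 + 17*(-263 - 764) = -5 + 17*(-1027) = -5 - 17459 = -17464)
X(o) = -8
X(-261)/x = -8/(-17464) = -8*(-1/17464) = 1/2183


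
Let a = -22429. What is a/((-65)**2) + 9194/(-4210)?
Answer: -13327074/1778725 ≈ -7.4925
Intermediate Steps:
a/((-65)**2) + 9194/(-4210) = -22429/((-65)**2) + 9194/(-4210) = -22429/4225 + 9194*(-1/4210) = -22429*1/4225 - 4597/2105 = -22429/4225 - 4597/2105 = -13327074/1778725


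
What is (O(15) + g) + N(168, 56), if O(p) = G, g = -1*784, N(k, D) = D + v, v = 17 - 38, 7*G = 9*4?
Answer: -5207/7 ≈ -743.86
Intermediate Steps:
G = 36/7 (G = (9*4)/7 = (1/7)*36 = 36/7 ≈ 5.1429)
v = -21
N(k, D) = -21 + D (N(k, D) = D - 21 = -21 + D)
g = -784
O(p) = 36/7
(O(15) + g) + N(168, 56) = (36/7 - 784) + (-21 + 56) = -5452/7 + 35 = -5207/7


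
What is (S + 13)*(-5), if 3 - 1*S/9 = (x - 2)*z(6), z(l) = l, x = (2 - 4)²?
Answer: 340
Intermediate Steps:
x = 4 (x = (-2)² = 4)
S = -81 (S = 27 - 9*(4 - 2)*6 = 27 - 18*6 = 27 - 9*12 = 27 - 108 = -81)
(S + 13)*(-5) = (-81 + 13)*(-5) = -68*(-5) = 340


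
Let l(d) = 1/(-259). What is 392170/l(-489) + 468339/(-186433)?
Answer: -18936378737329/186433 ≈ -1.0157e+8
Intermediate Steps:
l(d) = -1/259
392170/l(-489) + 468339/(-186433) = 392170/(-1/259) + 468339/(-186433) = 392170*(-259) + 468339*(-1/186433) = -101572030 - 468339/186433 = -18936378737329/186433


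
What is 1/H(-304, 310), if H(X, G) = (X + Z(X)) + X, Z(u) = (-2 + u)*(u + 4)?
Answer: 1/91192 ≈ 1.0966e-5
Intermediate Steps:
Z(u) = (-2 + u)*(4 + u)
H(X, G) = -8 + X² + 4*X (H(X, G) = (X + (-8 + X² + 2*X)) + X = (-8 + X² + 3*X) + X = -8 + X² + 4*X)
1/H(-304, 310) = 1/(-8 + (-304)² + 4*(-304)) = 1/(-8 + 92416 - 1216) = 1/91192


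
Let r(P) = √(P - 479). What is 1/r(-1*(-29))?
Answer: -I*√2/30 ≈ -0.04714*I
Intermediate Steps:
r(P) = √(-479 + P)
1/r(-1*(-29)) = 1/(√(-479 - 1*(-29))) = 1/(√(-479 + 29)) = 1/(√(-450)) = 1/(15*I*√2) = -I*√2/30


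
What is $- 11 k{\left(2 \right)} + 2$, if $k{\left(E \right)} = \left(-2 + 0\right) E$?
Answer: $46$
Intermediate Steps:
$k{\left(E \right)} = - 2 E$
$- 11 k{\left(2 \right)} + 2 = - 11 \left(\left(-2\right) 2\right) + 2 = \left(-11\right) \left(-4\right) + 2 = 44 + 2 = 46$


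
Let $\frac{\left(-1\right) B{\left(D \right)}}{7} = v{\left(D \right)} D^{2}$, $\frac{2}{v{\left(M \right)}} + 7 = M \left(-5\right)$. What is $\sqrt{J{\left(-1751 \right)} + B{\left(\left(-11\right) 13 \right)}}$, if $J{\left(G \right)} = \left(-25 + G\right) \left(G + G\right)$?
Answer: $\frac{\sqrt{779358705810}}{354} \approx 2493.8$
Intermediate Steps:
$v{\left(M \right)} = \frac{2}{-7 - 5 M}$ ($v{\left(M \right)} = \frac{2}{-7 + M \left(-5\right)} = \frac{2}{-7 - 5 M}$)
$B{\left(D \right)} = \frac{14 D^{2}}{7 + 5 D}$ ($B{\left(D \right)} = - 7 - \frac{2}{7 + 5 D} D^{2} = - 7 \left(- \frac{2 D^{2}}{7 + 5 D}\right) = \frac{14 D^{2}}{7 + 5 D}$)
$J{\left(G \right)} = 2 G \left(-25 + G\right)$ ($J{\left(G \right)} = \left(-25 + G\right) 2 G = 2 G \left(-25 + G\right)$)
$\sqrt{J{\left(-1751 \right)} + B{\left(\left(-11\right) 13 \right)}} = \sqrt{2 \left(-1751\right) \left(-25 - 1751\right) + \frac{14 \left(\left(-11\right) 13\right)^{2}}{7 + 5 \left(\left(-11\right) 13\right)}} = \sqrt{2 \left(-1751\right) \left(-1776\right) + \frac{14 \left(-143\right)^{2}}{7 + 5 \left(-143\right)}} = \sqrt{6219552 + 14 \cdot 20449 \frac{1}{7 - 715}} = \sqrt{6219552 + 14 \cdot 20449 \frac{1}{-708}} = \sqrt{6219552 + 14 \cdot 20449 \left(- \frac{1}{708}\right)} = \sqrt{6219552 - \frac{143143}{354}} = \sqrt{\frac{2201578265}{354}} = \frac{\sqrt{779358705810}}{354}$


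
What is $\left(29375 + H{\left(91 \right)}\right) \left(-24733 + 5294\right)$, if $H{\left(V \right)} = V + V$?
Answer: $-574558523$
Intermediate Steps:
$H{\left(V \right)} = 2 V$
$\left(29375 + H{\left(91 \right)}\right) \left(-24733 + 5294\right) = \left(29375 + 2 \cdot 91\right) \left(-24733 + 5294\right) = \left(29375 + 182\right) \left(-19439\right) = 29557 \left(-19439\right) = -574558523$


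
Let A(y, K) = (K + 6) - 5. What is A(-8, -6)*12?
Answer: -60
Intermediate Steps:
A(y, K) = 1 + K (A(y, K) = (6 + K) - 5 = 1 + K)
A(-8, -6)*12 = (1 - 6)*12 = -5*12 = -60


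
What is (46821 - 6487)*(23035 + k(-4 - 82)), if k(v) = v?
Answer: 925624966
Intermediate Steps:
(46821 - 6487)*(23035 + k(-4 - 82)) = (46821 - 6487)*(23035 + (-4 - 82)) = 40334*(23035 - 86) = 40334*22949 = 925624966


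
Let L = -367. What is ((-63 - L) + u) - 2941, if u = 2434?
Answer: -203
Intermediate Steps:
((-63 - L) + u) - 2941 = ((-63 - 1*(-367)) + 2434) - 2941 = ((-63 + 367) + 2434) - 2941 = (304 + 2434) - 2941 = 2738 - 2941 = -203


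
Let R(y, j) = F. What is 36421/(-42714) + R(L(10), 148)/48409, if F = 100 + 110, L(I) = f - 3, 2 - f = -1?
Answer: -250590607/295391718 ≈ -0.84833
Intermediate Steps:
f = 3 (f = 2 - 1*(-1) = 2 + 1 = 3)
L(I) = 0 (L(I) = 3 - 3 = 0)
F = 210
R(y, j) = 210
36421/(-42714) + R(L(10), 148)/48409 = 36421/(-42714) + 210/48409 = 36421*(-1/42714) + 210*(1/48409) = -5203/6102 + 210/48409 = -250590607/295391718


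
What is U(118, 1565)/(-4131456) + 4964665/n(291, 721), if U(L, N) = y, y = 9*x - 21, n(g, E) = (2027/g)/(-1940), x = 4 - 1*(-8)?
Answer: -133097085983502827/96258176 ≈ -1.3827e+9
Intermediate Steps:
x = 12 (x = 4 + 8 = 12)
n(g, E) = -2027/(1940*g) (n(g, E) = (2027/g)*(-1/1940) = -2027/(1940*g))
y = 87 (y = 9*12 - 21 = 108 - 21 = 87)
U(L, N) = 87
U(118, 1565)/(-4131456) + 4964665/n(291, 721) = 87/(-4131456) + 4964665/((-2027/1940/291)) = 87*(-1/4131456) + 4964665/((-2027/1940*1/291)) = -1/47488 + 4964665/(-2027/564540) = -1/47488 + 4964665*(-564540/2027) = -1/47488 - 2802751979100/2027 = -133097085983502827/96258176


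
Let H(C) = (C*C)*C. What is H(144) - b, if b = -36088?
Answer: 3022072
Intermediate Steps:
H(C) = C³ (H(C) = C²*C = C³)
H(144) - b = 144³ - 1*(-36088) = 2985984 + 36088 = 3022072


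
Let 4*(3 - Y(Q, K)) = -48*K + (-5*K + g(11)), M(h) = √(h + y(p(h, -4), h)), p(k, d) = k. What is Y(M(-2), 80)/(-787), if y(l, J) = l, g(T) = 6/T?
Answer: -23383/17314 ≈ -1.3505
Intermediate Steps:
M(h) = √2*√h (M(h) = √(h + h) = √(2*h) = √2*√h)
Y(Q, K) = 63/22 + 53*K/4 (Y(Q, K) = 3 - (-48*K + (-5*K + 6/11))/4 = 3 - (-48*K + (6/11 - 5*K))/4 = 3 - (6/11 - 53*K)/4 = 3 + (-3/22 + 53*K/4) = 63/22 + 53*K/4)
Y(M(-2), 80)/(-787) = (63/22 + (53/4)*80)/(-787) = (63/22 + 1060)*(-1/787) = (23383/22)*(-1/787) = -23383/17314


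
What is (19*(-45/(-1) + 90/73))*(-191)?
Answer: -12247875/73 ≈ -1.6778e+5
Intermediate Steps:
(19*(-45/(-1) + 90/73))*(-191) = (19*(-45*(-1) + 90*(1/73)))*(-191) = (19*(45 + 90/73))*(-191) = (19*(3375/73))*(-191) = (64125/73)*(-191) = -12247875/73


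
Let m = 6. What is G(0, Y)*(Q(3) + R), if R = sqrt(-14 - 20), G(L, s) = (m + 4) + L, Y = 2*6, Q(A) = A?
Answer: 30 + 10*I*sqrt(34) ≈ 30.0 + 58.31*I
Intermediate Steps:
Y = 12
G(L, s) = 10 + L (G(L, s) = (6 + 4) + L = 10 + L)
R = I*sqrt(34) (R = sqrt(-34) = I*sqrt(34) ≈ 5.8309*I)
G(0, Y)*(Q(3) + R) = (10 + 0)*(3 + I*sqrt(34)) = 10*(3 + I*sqrt(34)) = 30 + 10*I*sqrt(34)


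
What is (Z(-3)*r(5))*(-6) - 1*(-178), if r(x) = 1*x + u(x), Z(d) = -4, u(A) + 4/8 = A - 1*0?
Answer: 406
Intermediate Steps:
u(A) = -½ + A (u(A) = -½ + (A - 1*0) = -½ + (A + 0) = -½ + A)
r(x) = -½ + 2*x (r(x) = 1*x + (-½ + x) = x + (-½ + x) = -½ + 2*x)
(Z(-3)*r(5))*(-6) - 1*(-178) = -4*(-½ + 2*5)*(-6) - 1*(-178) = -4*(-½ + 10)*(-6) + 178 = -4*19/2*(-6) + 178 = -38*(-6) + 178 = 228 + 178 = 406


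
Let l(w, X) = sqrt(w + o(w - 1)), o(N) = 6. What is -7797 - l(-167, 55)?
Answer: -7797 - I*sqrt(161) ≈ -7797.0 - 12.689*I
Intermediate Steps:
l(w, X) = sqrt(6 + w) (l(w, X) = sqrt(w + 6) = sqrt(6 + w))
-7797 - l(-167, 55) = -7797 - sqrt(6 - 167) = -7797 - sqrt(-161) = -7797 - I*sqrt(161)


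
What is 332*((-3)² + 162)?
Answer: 56772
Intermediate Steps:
332*((-3)² + 162) = 332*(9 + 162) = 332*171 = 56772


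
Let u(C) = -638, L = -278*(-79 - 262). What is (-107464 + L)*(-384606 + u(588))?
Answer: 4879500504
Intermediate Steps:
L = 94798 (L = -278*(-341) = 94798)
(-107464 + L)*(-384606 + u(588)) = (-107464 + 94798)*(-384606 - 638) = -12666*(-385244) = 4879500504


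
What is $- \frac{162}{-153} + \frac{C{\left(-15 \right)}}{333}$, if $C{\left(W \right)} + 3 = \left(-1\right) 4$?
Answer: $\frac{5875}{5661} \approx 1.0378$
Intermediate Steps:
$C{\left(W \right)} = -7$ ($C{\left(W \right)} = -3 - 4 = -7$)
$- \frac{162}{-153} + \frac{C{\left(-15 \right)}}{333} = - \frac{162}{-153} - \frac{7}{333} = \left(-162\right) \left(- \frac{1}{153}\right) - \frac{7}{333} = \frac{18}{17} - \frac{7}{333} = \frac{5875}{5661}$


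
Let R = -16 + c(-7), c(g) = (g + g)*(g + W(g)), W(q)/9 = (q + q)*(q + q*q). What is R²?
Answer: 5501188900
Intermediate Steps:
W(q) = 18*q*(q + q²) (W(q) = 9*((q + q)*(q + q*q)) = 9*((2*q)*(q + q²)) = 9*(2*q*(q + q²)) = 18*q*(q + q²))
c(g) = 2*g*(g + 18*g²*(1 + g)) (c(g) = (g + g)*(g + 18*g²*(1 + g)) = (2*g)*(g + 18*g²*(1 + g)) = 2*g*(g + 18*g²*(1 + g)))
R = 74170 (R = -16 + (-7)²*(2 + 36*(-7)*(1 - 7)) = -16 + 49*(2 + 36*(-7)*(-6)) = -16 + 49*(2 + 1512) = -16 + 49*1514 = -16 + 74186 = 74170)
R² = 74170² = 5501188900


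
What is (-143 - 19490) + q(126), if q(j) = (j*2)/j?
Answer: -19631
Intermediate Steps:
q(j) = 2 (q(j) = (2*j)/j = 2)
(-143 - 19490) + q(126) = (-143 - 19490) + 2 = -19633 + 2 = -19631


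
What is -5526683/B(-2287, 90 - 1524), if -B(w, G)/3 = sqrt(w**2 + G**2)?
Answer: 5526683*sqrt(291469)/4372035 ≈ 682.46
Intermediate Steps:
B(w, G) = -3*sqrt(G**2 + w**2) (B(w, G) = -3*sqrt(w**2 + G**2) = -3*sqrt(G**2 + w**2))
-5526683/B(-2287, 90 - 1524) = -5526683*(-1/(3*sqrt((90 - 1524)**2 + (-2287)**2))) = -5526683*(-1/(3*sqrt((-1434)**2 + 5230369))) = -5526683*(-1/(3*sqrt(2056356 + 5230369))) = -5526683*(-sqrt(291469)/4372035) = -(-5526683)*sqrt(291469)/4372035 = 5526683*sqrt(291469)/4372035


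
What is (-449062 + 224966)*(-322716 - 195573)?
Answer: 116146491744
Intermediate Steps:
(-449062 + 224966)*(-322716 - 195573) = -224096*(-518289) = 116146491744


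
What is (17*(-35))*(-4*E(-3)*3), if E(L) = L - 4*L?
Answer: 64260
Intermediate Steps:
E(L) = -3*L
(17*(-35))*(-4*E(-3)*3) = (17*(-35))*(-(-12)*(-3)*3) = -595*(-4*9)*3 = -(-21420)*3 = -595*(-108) = 64260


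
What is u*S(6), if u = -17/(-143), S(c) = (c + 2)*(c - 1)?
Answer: 680/143 ≈ 4.7552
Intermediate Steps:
S(c) = (-1 + c)*(2 + c) (S(c) = (2 + c)*(-1 + c) = (-1 + c)*(2 + c))
u = 17/143 (u = -17*(-1/143) = 17/143 ≈ 0.11888)
u*S(6) = 17*(-2 + 6 + 6²)/143 = 17*(-2 + 6 + 36)/143 = (17/143)*40 = 680/143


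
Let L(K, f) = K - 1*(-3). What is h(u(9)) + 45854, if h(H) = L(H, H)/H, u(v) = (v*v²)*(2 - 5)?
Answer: 33428294/729 ≈ 45855.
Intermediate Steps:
u(v) = -3*v³ (u(v) = v³*(-3) = -3*v³)
L(K, f) = 3 + K (L(K, f) = K + 3 = 3 + K)
h(H) = (3 + H)/H
h(u(9)) + 45854 = (3 - 3*9³)/((-3*9³)) + 45854 = (3 - 3*729)/((-3*729)) + 45854 = (3 - 2187)/(-2187) + 45854 = -1/2187*(-2184) + 45854 = 728/729 + 45854 = 33428294/729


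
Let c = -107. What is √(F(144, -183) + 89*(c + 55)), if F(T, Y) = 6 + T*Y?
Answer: I*√30974 ≈ 175.99*I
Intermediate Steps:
√(F(144, -183) + 89*(c + 55)) = √((6 + 144*(-183)) + 89*(-107 + 55)) = √((6 - 26352) + 89*(-52)) = √(-26346 - 4628) = √(-30974) = I*√30974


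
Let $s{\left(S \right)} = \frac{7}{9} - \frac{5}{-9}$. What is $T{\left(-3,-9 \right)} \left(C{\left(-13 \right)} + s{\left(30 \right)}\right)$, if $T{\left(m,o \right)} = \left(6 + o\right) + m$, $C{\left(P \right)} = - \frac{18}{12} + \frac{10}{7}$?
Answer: $- \frac{53}{7} \approx -7.5714$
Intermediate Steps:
$s{\left(S \right)} = \frac{4}{3}$ ($s{\left(S \right)} = 7 \cdot \frac{1}{9} - - \frac{5}{9} = \frac{7}{9} + \frac{5}{9} = \frac{4}{3}$)
$C{\left(P \right)} = - \frac{1}{14}$ ($C{\left(P \right)} = \left(-18\right) \frac{1}{12} + 10 \cdot \frac{1}{7} = - \frac{3}{2} + \frac{10}{7} = - \frac{1}{14}$)
$T{\left(m,o \right)} = 6 + m + o$
$T{\left(-3,-9 \right)} \left(C{\left(-13 \right)} + s{\left(30 \right)}\right) = \left(6 - 3 - 9\right) \left(- \frac{1}{14} + \frac{4}{3}\right) = \left(-6\right) \frac{53}{42} = - \frac{53}{7}$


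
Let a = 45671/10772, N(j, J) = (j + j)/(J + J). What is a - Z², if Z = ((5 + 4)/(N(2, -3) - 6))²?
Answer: 395669387/430880000 ≈ 0.91828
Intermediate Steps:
N(j, J) = j/J (N(j, J) = (2*j)/((2*J)) = (2*j)*(1/(2*J)) = j/J)
a = 45671/10772 (a = 45671*(1/10772) = 45671/10772 ≈ 4.2398)
Z = 729/400 (Z = ((5 + 4)/(2/(-3) - 6))² = (9/(2*(-⅓) - 6))² = (9/(-⅔ - 6))² = (9/(-20/3))² = (9*(-3/20))² = (-27/20)² = 729/400 ≈ 1.8225)
a - Z² = 45671/10772 - (729/400)² = 45671/10772 - 1*531441/160000 = 45671/10772 - 531441/160000 = 395669387/430880000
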